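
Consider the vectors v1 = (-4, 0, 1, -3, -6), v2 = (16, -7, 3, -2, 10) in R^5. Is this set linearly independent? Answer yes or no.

yes

Form the matrix with these vectors as rows and row reduce.
R2 ← R2 + (4)·R1: [0, -7, 7, -14, -14]
2 nonzero rows, so the 2 vectors span a space of dimension 2.
Since 2 = 2, the vectors are linearly independent.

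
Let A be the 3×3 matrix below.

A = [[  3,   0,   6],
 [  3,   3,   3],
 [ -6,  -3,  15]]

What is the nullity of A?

0

Row reduce to echelon form.
R2 ← R2 − R1: [0, 3, -3]
R3 ← R3 + (2)·R1: [0, -3, 27]
R3 ← R3 + R2: [0, 0, 24]
3 nonzero rows, so rank(A) = 3.
A has 3 columns; by rank–nullity, nullity = 3 − 3 = 0.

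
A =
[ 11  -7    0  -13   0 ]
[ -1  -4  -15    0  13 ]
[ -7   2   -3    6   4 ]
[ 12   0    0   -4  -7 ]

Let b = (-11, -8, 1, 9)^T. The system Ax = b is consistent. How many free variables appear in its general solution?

2

Row reduce the augmented matrix [A | b].
R2 ← R2 + (1/11)·R1: [0, -51/11, -15, -13/11, 13, -9]
R3 ← R3 + (7/11)·R1: [0, -27/11, -3, -25/11, 4, -6]
R4 ← R4 − (12/11)·R1: [0, 84/11, 0, 112/11, -7, 21]
R3 ← R3 − (9/17)·R2: [0, 0, 84/17, -28/17, -49/17, -21/17]
R4 ← R4 + (28/17)·R2: [0, 0, -420/17, 140/17, 245/17, 105/17]
R4 ← R4 + (5)·R3: [0, 0, 0, 0, 0, 0]
The echelon form has 3 nonzero rows, and every pivot lies in the first 5 columns, so rank(A) = rank([A|b]) = 3.
The system is consistent.
Free variables = (unknowns) − (rank) = 5 − 3 = 2.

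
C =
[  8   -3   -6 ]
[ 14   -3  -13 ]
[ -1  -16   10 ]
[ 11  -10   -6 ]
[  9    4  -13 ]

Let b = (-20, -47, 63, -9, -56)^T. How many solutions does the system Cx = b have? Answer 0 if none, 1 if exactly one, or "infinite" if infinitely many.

1

Row reduce the augmented matrix [C | b].
R2 ← R2 − (7/4)·R1: [0, 9/4, -5/2, -12]
R3 ← R3 + (1/8)·R1: [0, -131/8, 37/4, 121/2]
R4 ← R4 − (11/8)·R1: [0, -47/8, 9/4, 37/2]
R5 ← R5 − (9/8)·R1: [0, 59/8, -25/4, -67/2]
R3 ← R3 + (131/18)·R2: [0, 0, -161/18, -161/6]
R4 ← R4 + (47/18)·R2: [0, 0, -77/18, -77/6]
R5 ← R5 − (59/18)·R2: [0, 0, 35/18, 35/6]
R4 ← R4 − (11/23)·R3: [0, 0, 0, 0]
R5 ← R5 + (5/23)·R3: [0, 0, 0, 0]
The echelon form has 3 nonzero rows, and every pivot lies in the first 3 columns, so rank(C) = rank([C|b]) = 3.
The system is consistent.
rank = 3 = number of unknowns, so the solution is unique.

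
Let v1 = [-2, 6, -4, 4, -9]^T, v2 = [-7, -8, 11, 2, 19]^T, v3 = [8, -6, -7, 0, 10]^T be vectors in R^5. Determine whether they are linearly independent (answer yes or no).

yes

Form the matrix with these vectors as rows and row reduce.
R2 ← R2 − (7/2)·R1: [0, -29, 25, -12, 101/2]
R3 ← R3 + (4)·R1: [0, 18, -23, 16, -26]
R3 ← R3 + (18/29)·R2: [0, 0, -217/29, 248/29, 155/29]
3 nonzero rows, so the 3 vectors span a space of dimension 3.
Since 3 = 3, the vectors are linearly independent.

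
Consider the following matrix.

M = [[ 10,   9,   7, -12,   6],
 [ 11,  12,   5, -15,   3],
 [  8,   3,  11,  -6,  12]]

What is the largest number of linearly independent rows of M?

2

Row reduce to echelon form.
R2 ← R2 − (11/10)·R1: [0, 21/10, -27/10, -9/5, -18/5]
R3 ← R3 − (4/5)·R1: [0, -21/5, 27/5, 18/5, 36/5]
R3 ← R3 + (2)·R2: [0, 0, 0, 0, 0]
Echelon form has 2 nonzero rows, so rank(M) = 2.
The rank gives the maximum number of linearly independent rows: 2.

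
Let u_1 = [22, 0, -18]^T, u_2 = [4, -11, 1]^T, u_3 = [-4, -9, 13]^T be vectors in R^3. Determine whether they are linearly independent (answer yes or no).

Form the matrix with these vectors as rows and row reduce.
R2 ← R2 − (2/11)·R1: [0, -11, 47/11]
R3 ← R3 + (2/11)·R1: [0, -9, 107/11]
R3 ← R3 − (9/11)·R2: [0, 0, 754/121]
3 nonzero rows, so the 3 vectors span a space of dimension 3.
Since 3 = 3, the vectors are linearly independent.

yes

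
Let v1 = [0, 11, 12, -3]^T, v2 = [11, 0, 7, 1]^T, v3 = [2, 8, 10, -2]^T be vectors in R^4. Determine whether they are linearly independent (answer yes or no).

no

Form the matrix with these vectors as rows and row reduce.
Swap R1 ↔ R2
R3 ← R3 − (2/11)·R1: [0, 8, 96/11, -24/11]
R3 ← R3 − (8/11)·R2: [0, 0, 0, 0]
2 nonzero rows, so the 3 vectors span a space of dimension 2.
Since 2 < 3, the vectors are linearly dependent.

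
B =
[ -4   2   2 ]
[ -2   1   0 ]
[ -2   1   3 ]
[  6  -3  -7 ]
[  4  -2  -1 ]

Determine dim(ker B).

1

Row reduce to echelon form.
R2 ← R2 − (1/2)·R1: [0, 0, -1]
R3 ← R3 − (1/2)·R1: [0, 0, 2]
R4 ← R4 + (3/2)·R1: [0, 0, -4]
R5 ← R5 + R1: [0, 0, 1]
R3 ← R3 + (2)·R2: [0, 0, 0]
R4 ← R4 − (4)·R2: [0, 0, 0]
R5 ← R5 + R2: [0, 0, 0]
2 nonzero rows, so rank(B) = 2.
B has 3 columns; by rank–nullity, nullity = 3 − 2 = 1.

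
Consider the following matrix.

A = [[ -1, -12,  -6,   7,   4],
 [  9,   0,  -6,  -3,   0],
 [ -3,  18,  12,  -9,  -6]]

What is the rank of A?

Row reduce to echelon form.
R2 ← R2 + (9)·R1: [0, -108, -60, 60, 36]
R3 ← R3 − (3)·R1: [0, 54, 30, -30, -18]
R3 ← R3 + (1/2)·R2: [0, 0, 0, 0, 0]
Echelon form has 2 nonzero rows, so rank(A) = 2.

2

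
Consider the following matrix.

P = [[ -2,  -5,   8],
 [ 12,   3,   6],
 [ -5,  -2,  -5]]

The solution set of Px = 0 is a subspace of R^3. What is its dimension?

Row reduce to echelon form.
R2 ← R2 + (6)·R1: [0, -27, 54]
R3 ← R3 − (5/2)·R1: [0, 21/2, -25]
R3 ← R3 + (7/18)·R2: [0, 0, -4]
3 nonzero rows, so rank(P) = 3.
P has 3 columns; by rank–nullity, nullity = 3 − 3 = 0.

0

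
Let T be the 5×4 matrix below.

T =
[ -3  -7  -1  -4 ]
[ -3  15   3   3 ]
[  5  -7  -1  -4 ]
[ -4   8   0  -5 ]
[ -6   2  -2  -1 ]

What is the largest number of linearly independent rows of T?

4

Row reduce to echelon form.
R2 ← R2 − R1: [0, 22, 4, 7]
R3 ← R3 + (5/3)·R1: [0, -56/3, -8/3, -32/3]
R4 ← R4 − (4/3)·R1: [0, 52/3, 4/3, 1/3]
R5 ← R5 − (2)·R1: [0, 16, 0, 7]
R3 ← R3 + (28/33)·R2: [0, 0, 8/11, -52/11]
R4 ← R4 − (26/33)·R2: [0, 0, -20/11, -57/11]
R5 ← R5 − (8/11)·R2: [0, 0, -32/11, 21/11]
R4 ← R4 + (5/2)·R3: [0, 0, 0, -17]
R5 ← R5 + (4)·R3: [0, 0, 0, -17]
R5 ← R5 − R4: [0, 0, 0, 0]
Echelon form has 4 nonzero rows, so rank(T) = 4.
The rank gives the maximum number of linearly independent rows: 4.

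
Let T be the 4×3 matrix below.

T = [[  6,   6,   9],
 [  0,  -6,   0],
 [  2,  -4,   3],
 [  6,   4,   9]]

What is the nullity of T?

Row reduce to echelon form.
R3 ← R3 − (1/3)·R1: [0, -6, 0]
R4 ← R4 − R1: [0, -2, 0]
R3 ← R3 − R2: [0, 0, 0]
R4 ← R4 − (1/3)·R2: [0, 0, 0]
2 nonzero rows, so rank(T) = 2.
T has 3 columns; by rank–nullity, nullity = 3 − 2 = 1.

1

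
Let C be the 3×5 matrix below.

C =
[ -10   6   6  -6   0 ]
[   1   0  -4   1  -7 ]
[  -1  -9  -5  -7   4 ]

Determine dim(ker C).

Row reduce to echelon form.
R2 ← R2 + (1/10)·R1: [0, 3/5, -17/5, 2/5, -7]
R3 ← R3 − (1/10)·R1: [0, -48/5, -28/5, -32/5, 4]
R3 ← R3 + (16)·R2: [0, 0, -60, 0, -108]
3 nonzero rows, so rank(C) = 3.
C has 5 columns; by rank–nullity, nullity = 5 − 3 = 2.

2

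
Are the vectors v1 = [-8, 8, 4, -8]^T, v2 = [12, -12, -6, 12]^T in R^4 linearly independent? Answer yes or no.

no

Form the matrix with these vectors as rows and row reduce.
R2 ← R2 + (3/2)·R1: [0, 0, 0, 0]
1 nonzero row, so the 2 vectors span a space of dimension 1.
Since 1 < 2, the vectors are linearly dependent.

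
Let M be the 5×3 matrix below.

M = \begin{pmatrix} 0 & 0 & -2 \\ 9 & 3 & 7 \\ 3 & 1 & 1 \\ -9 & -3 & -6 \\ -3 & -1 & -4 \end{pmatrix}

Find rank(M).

2

Row reduce to echelon form.
Swap R1 ↔ R2
R3 ← R3 − (1/3)·R1: [0, 0, -4/3]
R4 ← R4 + R1: [0, 0, 1]
R5 ← R5 + (1/3)·R1: [0, 0, -5/3]
R3 ← R3 − (2/3)·R2: [0, 0, 0]
R4 ← R4 + (1/2)·R2: [0, 0, 0]
R5 ← R5 − (5/6)·R2: [0, 0, 0]
Echelon form has 2 nonzero rows, so rank(M) = 2.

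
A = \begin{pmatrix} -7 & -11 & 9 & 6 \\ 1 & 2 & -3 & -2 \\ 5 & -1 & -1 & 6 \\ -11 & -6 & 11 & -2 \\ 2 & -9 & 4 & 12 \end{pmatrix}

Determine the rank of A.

3

Row reduce to echelon form.
R2 ← R2 + (1/7)·R1: [0, 3/7, -12/7, -8/7]
R3 ← R3 + (5/7)·R1: [0, -62/7, 38/7, 72/7]
R4 ← R4 − (11/7)·R1: [0, 79/7, -22/7, -80/7]
R5 ← R5 + (2/7)·R1: [0, -85/7, 46/7, 96/7]
R3 ← R3 + (62/3)·R2: [0, 0, -30, -40/3]
R4 ← R4 − (79/3)·R2: [0, 0, 42, 56/3]
R5 ← R5 + (85/3)·R2: [0, 0, -42, -56/3]
R4 ← R4 + (7/5)·R3: [0, 0, 0, 0]
R5 ← R5 − (7/5)·R3: [0, 0, 0, 0]
Echelon form has 3 nonzero rows, so rank(A) = 3.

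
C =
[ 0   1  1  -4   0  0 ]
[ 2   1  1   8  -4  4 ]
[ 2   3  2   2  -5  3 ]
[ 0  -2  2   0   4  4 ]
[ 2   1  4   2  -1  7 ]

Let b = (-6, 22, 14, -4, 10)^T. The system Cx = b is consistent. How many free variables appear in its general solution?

3

Row reduce the augmented matrix [C | b].
Swap R1 ↔ R2
R3 ← R3 − R1: [0, 2, 1, -6, -1, -1, -8]
R5 ← R5 − R1: [0, 0, 3, -6, 3, 3, -12]
R3 ← R3 − (2)·R2: [0, 0, -1, 2, -1, -1, 4]
R4 ← R4 + (2)·R2: [0, 0, 4, -8, 4, 4, -16]
R4 ← R4 + (4)·R3: [0, 0, 0, 0, 0, 0, 0]
R5 ← R5 + (3)·R3: [0, 0, 0, 0, 0, 0, 0]
The echelon form has 3 nonzero rows, and every pivot lies in the first 6 columns, so rank(C) = rank([C|b]) = 3.
The system is consistent.
Free variables = (unknowns) − (rank) = 6 − 3 = 3.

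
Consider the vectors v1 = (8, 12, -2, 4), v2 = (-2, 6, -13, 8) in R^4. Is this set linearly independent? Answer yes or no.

yes

Form the matrix with these vectors as rows and row reduce.
R2 ← R2 + (1/4)·R1: [0, 9, -27/2, 9]
2 nonzero rows, so the 2 vectors span a space of dimension 2.
Since 2 = 2, the vectors are linearly independent.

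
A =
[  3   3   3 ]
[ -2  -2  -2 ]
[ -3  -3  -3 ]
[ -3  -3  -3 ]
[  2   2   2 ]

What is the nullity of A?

Row reduce to echelon form.
R2 ← R2 + (2/3)·R1: [0, 0, 0]
R3 ← R3 + R1: [0, 0, 0]
R4 ← R4 + R1: [0, 0, 0]
R5 ← R5 − (2/3)·R1: [0, 0, 0]
1 nonzero row, so rank(A) = 1.
A has 3 columns; by rank–nullity, nullity = 3 − 1 = 2.

2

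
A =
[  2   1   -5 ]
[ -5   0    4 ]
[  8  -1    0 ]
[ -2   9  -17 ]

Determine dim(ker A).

Row reduce to echelon form.
R2 ← R2 + (5/2)·R1: [0, 5/2, -17/2]
R3 ← R3 − (4)·R1: [0, -5, 20]
R4 ← R4 + R1: [0, 10, -22]
R3 ← R3 + (2)·R2: [0, 0, 3]
R4 ← R4 − (4)·R2: [0, 0, 12]
R4 ← R4 − (4)·R3: [0, 0, 0]
3 nonzero rows, so rank(A) = 3.
A has 3 columns; by rank–nullity, nullity = 3 − 3 = 0.

0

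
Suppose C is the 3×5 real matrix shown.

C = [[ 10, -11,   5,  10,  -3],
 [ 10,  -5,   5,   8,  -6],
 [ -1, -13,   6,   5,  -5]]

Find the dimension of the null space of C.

Row reduce to echelon form.
R2 ← R2 − R1: [0, 6, 0, -2, -3]
R3 ← R3 + (1/10)·R1: [0, -141/10, 13/2, 6, -53/10]
R3 ← R3 + (47/20)·R2: [0, 0, 13/2, 13/10, -247/20]
3 nonzero rows, so rank(C) = 3.
C has 5 columns; by rank–nullity, nullity = 5 − 3 = 2.

2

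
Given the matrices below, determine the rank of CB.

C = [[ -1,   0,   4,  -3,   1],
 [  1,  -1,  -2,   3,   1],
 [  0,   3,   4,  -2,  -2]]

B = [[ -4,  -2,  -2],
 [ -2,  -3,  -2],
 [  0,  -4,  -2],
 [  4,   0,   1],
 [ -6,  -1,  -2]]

2

First compute CB:
[[-14, -15, -11],
 [  4,   8,   5],
 [ -2, -23, -12]]
Now row reduce the product.
R2 ← R2 + (2/7)·R1: [0, 26/7, 13/7]
R3 ← R3 − (1/7)·R1: [0, -146/7, -73/7]
R3 ← R3 + (73/13)·R2: [0, 0, 0]
2 nonzero rows, so rank(CB) = 2.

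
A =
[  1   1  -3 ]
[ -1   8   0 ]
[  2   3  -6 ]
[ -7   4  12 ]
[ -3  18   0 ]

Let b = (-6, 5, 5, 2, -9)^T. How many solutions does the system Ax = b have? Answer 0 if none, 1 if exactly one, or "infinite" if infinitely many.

Row reduce the augmented matrix [A | b].
R2 ← R2 + R1: [0, 9, -3, -1]
R3 ← R3 − (2)·R1: [0, 1, 0, 17]
R4 ← R4 + (7)·R1: [0, 11, -9, -40]
R5 ← R5 + (3)·R1: [0, 21, -9, -27]
R3 ← R3 − (1/9)·R2: [0, 0, 1/3, 154/9]
R4 ← R4 − (11/9)·R2: [0, 0, -16/3, -349/9]
R5 ← R5 − (7/3)·R2: [0, 0, -2, -74/3]
R4 ← R4 + (16)·R3: [0, 0, 0, 235]
R5 ← R5 + (6)·R3: [0, 0, 0, 78]
R5 ← R5 − (78/235)·R4: [0, 0, 0, 0]
The echelon form has 4 nonzero rows; the last pivot sits in the augmented column, so rank(A) = 3 but rank([A|b]) = 4.
Since the ranks differ, the system is inconsistent.
It has no solutions.

0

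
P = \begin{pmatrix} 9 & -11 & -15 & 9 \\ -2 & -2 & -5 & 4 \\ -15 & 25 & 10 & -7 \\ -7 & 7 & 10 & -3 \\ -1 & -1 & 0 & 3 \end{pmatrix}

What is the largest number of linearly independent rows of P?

Row reduce to echelon form.
R2 ← R2 + (2/9)·R1: [0, -40/9, -25/3, 6]
R3 ← R3 + (5/3)·R1: [0, 20/3, -15, 8]
R4 ← R4 + (7/9)·R1: [0, -14/9, -5/3, 4]
R5 ← R5 + (1/9)·R1: [0, -20/9, -5/3, 4]
R3 ← R3 + (3/2)·R2: [0, 0, -55/2, 17]
R4 ← R4 − (7/20)·R2: [0, 0, 5/4, 19/10]
R5 ← R5 − (1/2)·R2: [0, 0, 5/2, 1]
R4 ← R4 + (1/22)·R3: [0, 0, 0, 147/55]
R5 ← R5 + (1/11)·R3: [0, 0, 0, 28/11]
R5 ← R5 − (20/21)·R4: [0, 0, 0, 0]
Echelon form has 4 nonzero rows, so rank(P) = 4.
The rank gives the maximum number of linearly independent rows: 4.

4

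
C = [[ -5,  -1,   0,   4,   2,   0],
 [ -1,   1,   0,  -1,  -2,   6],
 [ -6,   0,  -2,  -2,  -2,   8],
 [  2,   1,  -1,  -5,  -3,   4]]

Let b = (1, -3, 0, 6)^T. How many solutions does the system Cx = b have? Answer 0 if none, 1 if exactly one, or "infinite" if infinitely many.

Row reduce the augmented matrix [C | b].
R2 ← R2 − (1/5)·R1: [0, 6/5, 0, -9/5, -12/5, 6, -16/5]
R3 ← R3 − (6/5)·R1: [0, 6/5, -2, -34/5, -22/5, 8, -6/5]
R4 ← R4 + (2/5)·R1: [0, 3/5, -1, -17/5, -11/5, 4, 32/5]
R3 ← R3 − R2: [0, 0, -2, -5, -2, 2, 2]
R4 ← R4 − (1/2)·R2: [0, 0, -1, -5/2, -1, 1, 8]
R4 ← R4 − (1/2)·R3: [0, 0, 0, 0, 0, 0, 7]
The echelon form has 4 nonzero rows; the last pivot sits in the augmented column, so rank(C) = 3 but rank([C|b]) = 4.
Since the ranks differ, the system is inconsistent.
It has no solutions.

0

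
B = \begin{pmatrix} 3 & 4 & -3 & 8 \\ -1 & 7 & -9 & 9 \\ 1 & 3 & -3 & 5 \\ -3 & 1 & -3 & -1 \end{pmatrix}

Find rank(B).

Row reduce to echelon form.
R2 ← R2 + (1/3)·R1: [0, 25/3, -10, 35/3]
R3 ← R3 − (1/3)·R1: [0, 5/3, -2, 7/3]
R4 ← R4 + R1: [0, 5, -6, 7]
R3 ← R3 − (1/5)·R2: [0, 0, 0, 0]
R4 ← R4 − (3/5)·R2: [0, 0, 0, 0]
Echelon form has 2 nonzero rows, so rank(B) = 2.

2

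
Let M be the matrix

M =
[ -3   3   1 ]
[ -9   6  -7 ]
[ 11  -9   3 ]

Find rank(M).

2

Row reduce to echelon form.
R2 ← R2 − (3)·R1: [0, -3, -10]
R3 ← R3 + (11/3)·R1: [0, 2, 20/3]
R3 ← R3 + (2/3)·R2: [0, 0, 0]
Echelon form has 2 nonzero rows, so rank(M) = 2.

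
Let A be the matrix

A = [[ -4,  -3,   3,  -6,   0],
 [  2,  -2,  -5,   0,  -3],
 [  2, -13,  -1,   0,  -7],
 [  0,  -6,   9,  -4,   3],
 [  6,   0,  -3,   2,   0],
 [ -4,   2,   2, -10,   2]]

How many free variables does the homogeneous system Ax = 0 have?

Row reduce to echelon form.
R2 ← R2 + (1/2)·R1: [0, -7/2, -7/2, -3, -3]
R3 ← R3 + (1/2)·R1: [0, -29/2, 1/2, -3, -7]
R5 ← R5 + (3/2)·R1: [0, -9/2, 3/2, -7, 0]
R6 ← R6 − R1: [0, 5, -1, -4, 2]
R3 ← R3 − (29/7)·R2: [0, 0, 15, 66/7, 38/7]
R4 ← R4 − (12/7)·R2: [0, 0, 15, 8/7, 57/7]
R5 ← R5 − (9/7)·R2: [0, 0, 6, -22/7, 27/7]
R6 ← R6 + (10/7)·R2: [0, 0, -6, -58/7, -16/7]
R4 ← R4 − R3: [0, 0, 0, -58/7, 19/7]
R5 ← R5 − (2/5)·R3: [0, 0, 0, -242/35, 59/35]
R6 ← R6 + (2/5)·R3: [0, 0, 0, -158/35, -4/35]
R5 ← R5 − (121/145)·R4: [0, 0, 0, 0, -84/145]
R6 ← R6 − (79/145)·R4: [0, 0, 0, 0, -231/145]
R6 ← R6 − (11/4)·R5: [0, 0, 0, 0, 0]
5 nonzero rows, so rank(A) = 5.
A has 5 columns; by rank–nullity, nullity = 5 − 5 = 0.

0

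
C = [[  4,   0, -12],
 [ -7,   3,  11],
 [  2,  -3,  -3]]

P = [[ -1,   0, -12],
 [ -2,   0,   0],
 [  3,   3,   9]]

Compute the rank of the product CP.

First compute CP:
[[-40, -36, -156],
 [ 34,  33, 183],
 [ -5,  -9, -51]]
Now row reduce the product.
R2 ← R2 + (17/20)·R1: [0, 12/5, 252/5]
R3 ← R3 − (1/8)·R1: [0, -9/2, -63/2]
R3 ← R3 + (15/8)·R2: [0, 0, 63]
3 nonzero rows, so rank(CP) = 3.

3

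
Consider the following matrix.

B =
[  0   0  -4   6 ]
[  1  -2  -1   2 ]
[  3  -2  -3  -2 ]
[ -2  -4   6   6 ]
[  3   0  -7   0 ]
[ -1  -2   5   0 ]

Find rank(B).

3

Row reduce to echelon form.
Swap R1 ↔ R2
R3 ← R3 − (3)·R1: [0, 4, 0, -8]
R4 ← R4 + (2)·R1: [0, -8, 4, 10]
R5 ← R5 − (3)·R1: [0, 6, -4, -6]
R6 ← R6 + R1: [0, -4, 4, 2]
Swap R2 ↔ R3
R4 ← R4 + (2)·R2: [0, 0, 4, -6]
R5 ← R5 − (3/2)·R2: [0, 0, -4, 6]
R6 ← R6 + R2: [0, 0, 4, -6]
R4 ← R4 + R3: [0, 0, 0, 0]
R5 ← R5 − R3: [0, 0, 0, 0]
R6 ← R6 + R3: [0, 0, 0, 0]
Echelon form has 3 nonzero rows, so rank(B) = 3.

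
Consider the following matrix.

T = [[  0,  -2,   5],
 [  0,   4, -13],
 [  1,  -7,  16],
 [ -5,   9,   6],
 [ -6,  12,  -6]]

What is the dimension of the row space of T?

Row reduce to echelon form.
Swap R1 ↔ R3
R4 ← R4 + (5)·R1: [0, -26, 86]
R5 ← R5 + (6)·R1: [0, -30, 90]
R3 ← R3 + (1/2)·R2: [0, 0, -3/2]
R4 ← R4 + (13/2)·R2: [0, 0, 3/2]
R5 ← R5 + (15/2)·R2: [0, 0, -15/2]
R4 ← R4 + R3: [0, 0, 0]
R5 ← R5 − (5)·R3: [0, 0, 0]
Echelon form has 3 nonzero rows, so rank(T) = 3.
The row space has dimension equal to the rank: 3.

3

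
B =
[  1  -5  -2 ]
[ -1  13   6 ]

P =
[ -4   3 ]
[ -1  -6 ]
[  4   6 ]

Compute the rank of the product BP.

1

First compute BP:
[[ -7,  21],
 [ 15, -45]]
Now row reduce the product.
R2 ← R2 + (15/7)·R1: [0, 0]
1 nonzero row, so rank(BP) = 1.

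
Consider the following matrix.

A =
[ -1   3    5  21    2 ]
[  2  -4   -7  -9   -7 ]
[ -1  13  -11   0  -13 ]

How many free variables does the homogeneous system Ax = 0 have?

2

Row reduce to echelon form.
R2 ← R2 + (2)·R1: [0, 2, 3, 33, -3]
R3 ← R3 − R1: [0, 10, -16, -21, -15]
R3 ← R3 − (5)·R2: [0, 0, -31, -186, 0]
3 nonzero rows, so rank(A) = 3.
A has 5 columns; by rank–nullity, nullity = 5 − 3 = 2.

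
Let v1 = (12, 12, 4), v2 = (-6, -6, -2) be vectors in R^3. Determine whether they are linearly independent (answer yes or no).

Form the matrix with these vectors as rows and row reduce.
R2 ← R2 + (1/2)·R1: [0, 0, 0]
1 nonzero row, so the 2 vectors span a space of dimension 1.
Since 1 < 2, the vectors are linearly dependent.

no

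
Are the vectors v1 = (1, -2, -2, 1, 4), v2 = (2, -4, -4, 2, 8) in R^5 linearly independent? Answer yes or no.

Form the matrix with these vectors as rows and row reduce.
R2 ← R2 − (2)·R1: [0, 0, 0, 0, 0]
1 nonzero row, so the 2 vectors span a space of dimension 1.
Since 1 < 2, the vectors are linearly dependent.

no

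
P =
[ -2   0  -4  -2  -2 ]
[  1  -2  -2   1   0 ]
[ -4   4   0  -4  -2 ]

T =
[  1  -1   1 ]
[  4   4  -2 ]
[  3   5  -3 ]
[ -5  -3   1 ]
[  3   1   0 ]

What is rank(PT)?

2

First compute PT:
[[-10, -14,   8],
 [-18, -22,  12],
 [ 26,  30, -16]]
Now row reduce the product.
R2 ← R2 − (9/5)·R1: [0, 16/5, -12/5]
R3 ← R3 + (13/5)·R1: [0, -32/5, 24/5]
R3 ← R3 + (2)·R2: [0, 0, 0]
2 nonzero rows, so rank(PT) = 2.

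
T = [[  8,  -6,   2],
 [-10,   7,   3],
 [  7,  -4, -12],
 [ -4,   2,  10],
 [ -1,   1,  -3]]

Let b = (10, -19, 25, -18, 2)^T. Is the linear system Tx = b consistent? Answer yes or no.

yes

Row reduce the augmented matrix [T | b].
R2 ← R2 + (5/4)·R1: [0, -1/2, 11/2, -13/2]
R3 ← R3 − (7/8)·R1: [0, 5/4, -55/4, 65/4]
R4 ← R4 + (1/2)·R1: [0, -1, 11, -13]
R5 ← R5 + (1/8)·R1: [0, 1/4, -11/4, 13/4]
R3 ← R3 + (5/2)·R2: [0, 0, 0, 0]
R4 ← R4 − (2)·R2: [0, 0, 0, 0]
R5 ← R5 + (1/2)·R2: [0, 0, 0, 0]
The echelon form has 2 nonzero rows, and every pivot lies in the first 3 columns, so rank(T) = rank([T|b]) = 2.
The system is consistent.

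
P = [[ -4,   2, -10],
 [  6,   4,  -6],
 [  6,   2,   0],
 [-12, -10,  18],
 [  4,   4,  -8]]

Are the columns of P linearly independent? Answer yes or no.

Row reduce P to echelon form.
R2 ← R2 + (3/2)·R1: [0, 7, -21]
R3 ← R3 + (3/2)·R1: [0, 5, -15]
R4 ← R4 − (3)·R1: [0, -16, 48]
R5 ← R5 + R1: [0, 6, -18]
R3 ← R3 − (5/7)·R2: [0, 0, 0]
R4 ← R4 + (16/7)·R2: [0, 0, 0]
R5 ← R5 − (6/7)·R2: [0, 0, 0]
2 pivots among 3 columns.
Only 2 < 3 pivot columns, so the columns are linearly dependent.

no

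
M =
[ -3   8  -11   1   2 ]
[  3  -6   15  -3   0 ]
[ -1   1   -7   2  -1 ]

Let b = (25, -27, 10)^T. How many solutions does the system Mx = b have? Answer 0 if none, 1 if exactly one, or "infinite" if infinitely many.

infinite

Row reduce the augmented matrix [M | b].
R2 ← R2 + R1: [0, 2, 4, -2, 2, -2]
R3 ← R3 − (1/3)·R1: [0, -5/3, -10/3, 5/3, -5/3, 5/3]
R3 ← R3 + (5/6)·R2: [0, 0, 0, 0, 0, 0]
The echelon form has 2 nonzero rows, and every pivot lies in the first 5 columns, so rank(M) = rank([M|b]) = 2.
The system is consistent.
rank = 2 < 5 unknowns, so there are infinitely many solutions.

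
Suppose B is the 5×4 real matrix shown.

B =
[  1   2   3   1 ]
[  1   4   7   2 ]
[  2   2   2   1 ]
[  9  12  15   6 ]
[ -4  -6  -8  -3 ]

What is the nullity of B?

Row reduce to echelon form.
R2 ← R2 − R1: [0, 2, 4, 1]
R3 ← R3 − (2)·R1: [0, -2, -4, -1]
R4 ← R4 − (9)·R1: [0, -6, -12, -3]
R5 ← R5 + (4)·R1: [0, 2, 4, 1]
R3 ← R3 + R2: [0, 0, 0, 0]
R4 ← R4 + (3)·R2: [0, 0, 0, 0]
R5 ← R5 − R2: [0, 0, 0, 0]
2 nonzero rows, so rank(B) = 2.
B has 4 columns; by rank–nullity, nullity = 4 − 2 = 2.

2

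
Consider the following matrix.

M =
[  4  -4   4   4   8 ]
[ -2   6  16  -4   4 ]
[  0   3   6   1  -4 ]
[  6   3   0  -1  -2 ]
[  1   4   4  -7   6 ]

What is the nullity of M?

1

Row reduce to echelon form.
R2 ← R2 + (1/2)·R1: [0, 4, 18, -2, 8]
R4 ← R4 − (3/2)·R1: [0, 9, -6, -7, -14]
R5 ← R5 − (1/4)·R1: [0, 5, 3, -8, 4]
R3 ← R3 − (3/4)·R2: [0, 0, -15/2, 5/2, -10]
R4 ← R4 − (9/4)·R2: [0, 0, -93/2, -5/2, -32]
R5 ← R5 − (5/4)·R2: [0, 0, -39/2, -11/2, -6]
R4 ← R4 − (31/5)·R3: [0, 0, 0, -18, 30]
R5 ← R5 − (13/5)·R3: [0, 0, 0, -12, 20]
R5 ← R5 − (2/3)·R4: [0, 0, 0, 0, 0]
4 nonzero rows, so rank(M) = 4.
M has 5 columns; by rank–nullity, nullity = 5 − 4 = 1.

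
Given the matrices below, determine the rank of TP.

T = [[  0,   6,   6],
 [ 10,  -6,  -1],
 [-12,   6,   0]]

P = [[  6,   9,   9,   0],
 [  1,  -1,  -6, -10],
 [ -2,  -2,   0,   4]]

2

First compute TP:
[[ -6, -18, -36, -36],
 [ 56,  98, 126,  56],
 [-66, -114, -144, -60]]
Now row reduce the product.
R2 ← R2 + (28/3)·R1: [0, -70, -210, -280]
R3 ← R3 − (11)·R1: [0, 84, 252, 336]
R3 ← R3 + (6/5)·R2: [0, 0, 0, 0]
2 nonzero rows, so rank(TP) = 2.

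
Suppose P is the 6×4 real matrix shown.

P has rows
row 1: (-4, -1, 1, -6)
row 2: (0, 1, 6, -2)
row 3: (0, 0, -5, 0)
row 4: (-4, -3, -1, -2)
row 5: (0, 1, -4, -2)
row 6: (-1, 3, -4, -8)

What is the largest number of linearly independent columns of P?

Row reduce to echelon form.
R4 ← R4 − R1: [0, -2, -2, 4]
R6 ← R6 − (1/4)·R1: [0, 13/4, -17/4, -13/2]
R4 ← R4 + (2)·R2: [0, 0, 10, 0]
R5 ← R5 − R2: [0, 0, -10, 0]
R6 ← R6 − (13/4)·R2: [0, 0, -95/4, 0]
R4 ← R4 + (2)·R3: [0, 0, 0, 0]
R5 ← R5 − (2)·R3: [0, 0, 0, 0]
R6 ← R6 − (19/4)·R3: [0, 0, 0, 0]
Echelon form has 3 nonzero rows, so rank(P) = 3.
The rank gives the maximum number of linearly independent columns: 3.

3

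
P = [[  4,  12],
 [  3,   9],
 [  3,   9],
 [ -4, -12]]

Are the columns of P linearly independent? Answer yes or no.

Row reduce P to echelon form.
R2 ← R2 − (3/4)·R1: [0, 0]
R3 ← R3 − (3/4)·R1: [0, 0]
R4 ← R4 + R1: [0, 0]
1 pivot among 2 columns.
Only 1 < 2 pivot columns, so the columns are linearly dependent.

no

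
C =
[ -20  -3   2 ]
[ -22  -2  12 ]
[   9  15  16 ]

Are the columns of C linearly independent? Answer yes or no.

Row reduce C to echelon form.
R2 ← R2 − (11/10)·R1: [0, 13/10, 49/5]
R3 ← R3 + (9/20)·R1: [0, 273/20, 169/10]
R3 ← R3 − (21/2)·R2: [0, 0, -86]
3 pivots among 3 columns.
Every column is a pivot column, so the columns are linearly independent.

yes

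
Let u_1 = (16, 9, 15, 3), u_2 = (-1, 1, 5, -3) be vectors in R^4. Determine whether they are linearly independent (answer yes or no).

yes

Form the matrix with these vectors as rows and row reduce.
R2 ← R2 + (1/16)·R1: [0, 25/16, 95/16, -45/16]
2 nonzero rows, so the 2 vectors span a space of dimension 2.
Since 2 = 2, the vectors are linearly independent.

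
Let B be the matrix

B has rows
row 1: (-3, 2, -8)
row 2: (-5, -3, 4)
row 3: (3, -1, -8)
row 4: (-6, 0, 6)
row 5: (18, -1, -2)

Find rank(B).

3

Row reduce to echelon form.
R2 ← R2 − (5/3)·R1: [0, -19/3, 52/3]
R3 ← R3 + R1: [0, 1, -16]
R4 ← R4 − (2)·R1: [0, -4, 22]
R5 ← R5 + (6)·R1: [0, 11, -50]
R3 ← R3 + (3/19)·R2: [0, 0, -252/19]
R4 ← R4 − (12/19)·R2: [0, 0, 210/19]
R5 ← R5 + (33/19)·R2: [0, 0, -378/19]
R4 ← R4 + (5/6)·R3: [0, 0, 0]
R5 ← R5 − (3/2)·R3: [0, 0, 0]
Echelon form has 3 nonzero rows, so rank(B) = 3.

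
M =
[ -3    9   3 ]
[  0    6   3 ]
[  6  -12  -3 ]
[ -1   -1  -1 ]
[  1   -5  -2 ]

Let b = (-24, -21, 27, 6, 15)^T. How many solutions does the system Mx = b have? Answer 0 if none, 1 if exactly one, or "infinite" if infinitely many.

Row reduce the augmented matrix [M | b].
R3 ← R3 + (2)·R1: [0, 6, 3, -21]
R4 ← R4 − (1/3)·R1: [0, -4, -2, 14]
R5 ← R5 + (1/3)·R1: [0, -2, -1, 7]
R3 ← R3 − R2: [0, 0, 0, 0]
R4 ← R4 + (2/3)·R2: [0, 0, 0, 0]
R5 ← R5 + (1/3)·R2: [0, 0, 0, 0]
The echelon form has 2 nonzero rows, and every pivot lies in the first 3 columns, so rank(M) = rank([M|b]) = 2.
The system is consistent.
rank = 2 < 3 unknowns, so there are infinitely many solutions.

infinite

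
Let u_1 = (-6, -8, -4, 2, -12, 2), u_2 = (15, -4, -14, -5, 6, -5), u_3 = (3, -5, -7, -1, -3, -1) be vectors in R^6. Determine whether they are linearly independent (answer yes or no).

Form the matrix with these vectors as rows and row reduce.
R2 ← R2 + (5/2)·R1: [0, -24, -24, 0, -24, 0]
R3 ← R3 + (1/2)·R1: [0, -9, -9, 0, -9, 0]
R3 ← R3 − (3/8)·R2: [0, 0, 0, 0, 0, 0]
2 nonzero rows, so the 3 vectors span a space of dimension 2.
Since 2 < 3, the vectors are linearly dependent.

no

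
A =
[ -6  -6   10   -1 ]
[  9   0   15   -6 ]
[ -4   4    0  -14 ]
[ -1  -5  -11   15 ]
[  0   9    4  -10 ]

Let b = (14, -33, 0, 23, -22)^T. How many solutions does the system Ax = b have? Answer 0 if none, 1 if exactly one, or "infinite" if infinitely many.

1

Row reduce the augmented matrix [A | b].
R2 ← R2 + (3/2)·R1: [0, -9, 30, -15/2, -12]
R3 ← R3 − (2/3)·R1: [0, 8, -20/3, -40/3, -28/3]
R4 ← R4 − (1/6)·R1: [0, -4, -38/3, 91/6, 62/3]
R3 ← R3 + (8/9)·R2: [0, 0, 20, -20, -20]
R4 ← R4 − (4/9)·R2: [0, 0, -26, 37/2, 26]
R5 ← R5 + R2: [0, 0, 34, -35/2, -34]
R4 ← R4 + (13/10)·R3: [0, 0, 0, -15/2, 0]
R5 ← R5 − (17/10)·R3: [0, 0, 0, 33/2, 0]
R5 ← R5 + (11/5)·R4: [0, 0, 0, 0, 0]
The echelon form has 4 nonzero rows, and every pivot lies in the first 4 columns, so rank(A) = rank([A|b]) = 4.
The system is consistent.
rank = 4 = number of unknowns, so the solution is unique.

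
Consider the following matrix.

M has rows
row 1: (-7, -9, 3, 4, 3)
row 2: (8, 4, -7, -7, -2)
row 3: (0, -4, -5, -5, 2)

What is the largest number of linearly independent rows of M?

Row reduce to echelon form.
R2 ← R2 + (8/7)·R1: [0, -44/7, -25/7, -17/7, 10/7]
R3 ← R3 − (7/11)·R2: [0, 0, -30/11, -38/11, 12/11]
Echelon form has 3 nonzero rows, so rank(M) = 3.
The rank gives the maximum number of linearly independent rows: 3.

3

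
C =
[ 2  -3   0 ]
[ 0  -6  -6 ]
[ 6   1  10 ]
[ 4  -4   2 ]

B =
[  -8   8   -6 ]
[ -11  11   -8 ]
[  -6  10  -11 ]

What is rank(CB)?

2

First compute CB:
[[ 17, -17,  12],
 [102, -126, 114],
 [-119, 159, -154],
 [  0,   8, -14]]
Now row reduce the product.
R2 ← R2 − (6)·R1: [0, -24, 42]
R3 ← R3 + (7)·R1: [0, 40, -70]
R3 ← R3 + (5/3)·R2: [0, 0, 0]
R4 ← R4 + (1/3)·R2: [0, 0, 0]
2 nonzero rows, so rank(CB) = 2.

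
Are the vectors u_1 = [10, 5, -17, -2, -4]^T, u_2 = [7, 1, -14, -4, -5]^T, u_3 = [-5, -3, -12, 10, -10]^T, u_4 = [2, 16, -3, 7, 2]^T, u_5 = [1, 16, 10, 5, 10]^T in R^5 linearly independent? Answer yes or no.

Form the matrix with these vectors as rows and row reduce.
R2 ← R2 − (7/10)·R1: [0, -5/2, -21/10, -13/5, -11/5]
R3 ← R3 + (1/2)·R1: [0, -1/2, -41/2, 9, -12]
R4 ← R4 − (1/5)·R1: [0, 15, 2/5, 37/5, 14/5]
R5 ← R5 − (1/10)·R1: [0, 31/2, 117/10, 26/5, 52/5]
R3 ← R3 − (1/5)·R2: [0, 0, -502/25, 238/25, -289/25]
R4 ← R4 + (6)·R2: [0, 0, -61/5, -41/5, -52/5]
R5 ← R5 + (31/5)·R2: [0, 0, -33/25, -273/25, -81/25]
R4 ← R4 − (305/502)·R3: [0, 0, 0, -3510/251, -1695/502]
R5 ← R5 − (33/502)·R3: [0, 0, 0, -2898/251, -1245/502]
R5 ← R5 − (161/195)·R4: [0, 0, 0, 0, 4/13]
5 nonzero rows, so the 5 vectors span a space of dimension 5.
Since 5 = 5, the vectors are linearly independent.

yes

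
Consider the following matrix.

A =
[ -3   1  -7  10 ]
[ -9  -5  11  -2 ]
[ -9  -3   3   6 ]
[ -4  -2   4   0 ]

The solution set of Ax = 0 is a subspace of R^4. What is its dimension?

2

Row reduce to echelon form.
R2 ← R2 − (3)·R1: [0, -8, 32, -32]
R3 ← R3 − (3)·R1: [0, -6, 24, -24]
R4 ← R4 − (4/3)·R1: [0, -10/3, 40/3, -40/3]
R3 ← R3 − (3/4)·R2: [0, 0, 0, 0]
R4 ← R4 − (5/12)·R2: [0, 0, 0, 0]
2 nonzero rows, so rank(A) = 2.
A has 4 columns; by rank–nullity, nullity = 4 − 2 = 2.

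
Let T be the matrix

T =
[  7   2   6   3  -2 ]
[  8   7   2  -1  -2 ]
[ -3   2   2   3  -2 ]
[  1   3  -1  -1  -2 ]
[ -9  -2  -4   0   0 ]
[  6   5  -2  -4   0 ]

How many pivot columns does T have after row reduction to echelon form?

5

Row reduce to echelon form.
R2 ← R2 − (8/7)·R1: [0, 33/7, -34/7, -31/7, 2/7]
R3 ← R3 + (3/7)·R1: [0, 20/7, 32/7, 30/7, -20/7]
R4 ← R4 − (1/7)·R1: [0, 19/7, -13/7, -10/7, -12/7]
R5 ← R5 + (9/7)·R1: [0, 4/7, 26/7, 27/7, -18/7]
R6 ← R6 − (6/7)·R1: [0, 23/7, -50/7, -46/7, 12/7]
R3 ← R3 − (20/33)·R2: [0, 0, 248/33, 230/33, -100/33]
R4 ← R4 − (19/33)·R2: [0, 0, 31/33, 37/33, -62/33]
R5 ← R5 − (4/33)·R2: [0, 0, 142/33, 145/33, -86/33]
R6 ← R6 − (23/33)·R2: [0, 0, -124/33, -115/33, 50/33]
R4 ← R4 − (1/8)·R3: [0, 0, 0, 1/4, -3/2]
R5 ← R5 − (71/124)·R3: [0, 0, 0, 25/62, -27/31]
R6 ← R6 + (1/2)·R3: [0, 0, 0, 0, 0]
R5 ← R5 − (50/31)·R4: [0, 0, 0, 0, 48/31]
Echelon form has 5 nonzero rows, so rank(T) = 5.
Each nonzero row contributes one pivot column: 5 pivot columns.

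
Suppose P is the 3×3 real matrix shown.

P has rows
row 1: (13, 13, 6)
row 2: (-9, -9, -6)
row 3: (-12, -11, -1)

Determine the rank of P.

3

Row reduce to echelon form.
R2 ← R2 + (9/13)·R1: [0, 0, -24/13]
R3 ← R3 + (12/13)·R1: [0, 1, 59/13]
Swap R2 ↔ R3
Echelon form has 3 nonzero rows, so rank(P) = 3.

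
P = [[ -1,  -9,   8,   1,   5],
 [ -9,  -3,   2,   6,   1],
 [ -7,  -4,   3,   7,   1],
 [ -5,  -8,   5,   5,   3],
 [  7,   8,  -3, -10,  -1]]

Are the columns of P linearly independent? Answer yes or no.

no

Row reduce P to echelon form.
R2 ← R2 − (9)·R1: [0, 78, -70, -3, -44]
R3 ← R3 − (7)·R1: [0, 59, -53, 0, -34]
R4 ← R4 − (5)·R1: [0, 37, -35, 0, -22]
R5 ← R5 + (7)·R1: [0, -55, 53, -3, 34]
R3 ← R3 − (59/78)·R2: [0, 0, -2/39, 59/26, -28/39]
R4 ← R4 − (37/78)·R2: [0, 0, -70/39, 37/26, -44/39]
R5 ← R5 + (55/78)·R2: [0, 0, 142/39, -133/26, 116/39]
R4 ← R4 − (35)·R3: [0, 0, 0, -78, 24]
R5 ← R5 + (71)·R3: [0, 0, 0, 156, -48]
R5 ← R5 + (2)·R4: [0, 0, 0, 0, 0]
4 pivots among 5 columns.
Only 4 < 5 pivot columns, so the columns are linearly dependent.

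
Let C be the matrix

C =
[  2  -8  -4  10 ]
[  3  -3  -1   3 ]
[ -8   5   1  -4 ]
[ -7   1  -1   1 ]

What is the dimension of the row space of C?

Row reduce to echelon form.
R2 ← R2 − (3/2)·R1: [0, 9, 5, -12]
R3 ← R3 + (4)·R1: [0, -27, -15, 36]
R4 ← R4 + (7/2)·R1: [0, -27, -15, 36]
R3 ← R3 + (3)·R2: [0, 0, 0, 0]
R4 ← R4 + (3)·R2: [0, 0, 0, 0]
Echelon form has 2 nonzero rows, so rank(C) = 2.
The row space has dimension equal to the rank: 2.

2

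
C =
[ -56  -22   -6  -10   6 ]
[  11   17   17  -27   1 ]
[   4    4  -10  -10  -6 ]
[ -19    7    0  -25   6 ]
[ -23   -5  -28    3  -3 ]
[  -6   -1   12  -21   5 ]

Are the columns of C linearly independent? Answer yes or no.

Row reduce C to echelon form.
R2 ← R2 + (11/56)·R1: [0, 355/28, 443/28, -811/28, 61/28]
R3 ← R3 + (1/14)·R1: [0, 17/7, -73/7, -75/7, -39/7]
R4 ← R4 − (19/56)·R1: [0, 405/28, 57/28, -605/28, 111/28]
R5 ← R5 − (23/56)·R1: [0, 113/28, -715/28, 199/28, -153/28]
R6 ← R6 − (3/28)·R1: [0, 19/14, 177/14, -279/14, 61/14]
R3 ← R3 − (68/355)·R2: [0, 0, -4778/355, -1834/355, -2126/355]
R4 ← R4 − (81/71)·R2: [0, 0, -1137/71, 812/71, 105/71]
R5 ← R5 − (113/355)·R2: [0, 0, -10853/355, 5796/355, -2186/355]
R6 ← R6 − (38/355)·R2: [0, 0, 3887/355, -5974/355, 1464/355]
R4 ← R4 − (5685/4778)·R3: [0, 0, 0, 42007/2389, 20556/2389]
R5 ← R5 − (10853/4778)·R3: [0, 0, 0, 67039/2389, 17787/2389]
R6 ← R6 + (3887/4778)·R3: [0, 0, 0, -50243/2389, -1787/2389]
R5 ← R5 − (9577/6001)·R4: [0, 0, 0, 0, -37725/6001]
R6 ← R6 + (50243/42007)·R4: [0, 0, 0, 0, 400891/42007]
R6 ← R6 + (797/525)·R5: [0, 0, 0, 0, 0]
5 pivots among 5 columns.
Every column is a pivot column, so the columns are linearly independent.

yes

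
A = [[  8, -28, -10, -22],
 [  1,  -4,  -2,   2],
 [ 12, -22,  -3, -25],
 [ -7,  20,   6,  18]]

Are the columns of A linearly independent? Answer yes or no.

no

Row reduce A to echelon form.
R2 ← R2 − (1/8)·R1: [0, -1/2, -3/4, 19/4]
R3 ← R3 − (3/2)·R1: [0, 20, 12, 8]
R4 ← R4 + (7/8)·R1: [0, -9/2, -11/4, -5/4]
R3 ← R3 + (40)·R2: [0, 0, -18, 198]
R4 ← R4 − (9)·R2: [0, 0, 4, -44]
R4 ← R4 + (2/9)·R3: [0, 0, 0, 0]
3 pivots among 4 columns.
Only 3 < 4 pivot columns, so the columns are linearly dependent.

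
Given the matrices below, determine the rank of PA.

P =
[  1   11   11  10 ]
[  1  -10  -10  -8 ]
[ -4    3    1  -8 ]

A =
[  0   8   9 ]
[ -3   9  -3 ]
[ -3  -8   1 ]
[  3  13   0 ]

3

First compute PA:
[[-36, 149, -13],
 [ 36, -106,  29],
 [-36, -117, -44]]
Now row reduce the product.
R2 ← R2 + R1: [0, 43, 16]
R3 ← R3 − R1: [0, -266, -31]
R3 ← R3 + (266/43)·R2: [0, 0, 2923/43]
3 nonzero rows, so rank(PA) = 3.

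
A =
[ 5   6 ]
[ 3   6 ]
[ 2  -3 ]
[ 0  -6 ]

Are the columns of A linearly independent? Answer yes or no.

yes

Row reduce A to echelon form.
R2 ← R2 − (3/5)·R1: [0, 12/5]
R3 ← R3 − (2/5)·R1: [0, -27/5]
R3 ← R3 + (9/4)·R2: [0, 0]
R4 ← R4 + (5/2)·R2: [0, 0]
2 pivots among 2 columns.
Every column is a pivot column, so the columns are linearly independent.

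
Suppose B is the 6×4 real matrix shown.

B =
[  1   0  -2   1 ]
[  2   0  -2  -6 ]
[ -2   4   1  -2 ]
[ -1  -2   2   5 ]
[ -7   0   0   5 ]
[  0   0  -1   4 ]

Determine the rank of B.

Row reduce to echelon form.
R2 ← R2 − (2)·R1: [0, 0, 2, -8]
R3 ← R3 + (2)·R1: [0, 4, -3, 0]
R4 ← R4 + R1: [0, -2, 0, 6]
R5 ← R5 + (7)·R1: [0, 0, -14, 12]
Swap R2 ↔ R3
R4 ← R4 + (1/2)·R2: [0, 0, -3/2, 6]
R4 ← R4 + (3/4)·R3: [0, 0, 0, 0]
R5 ← R5 + (7)·R3: [0, 0, 0, -44]
R6 ← R6 + (1/2)·R3: [0, 0, 0, 0]
Swap R4 ↔ R5
Echelon form has 4 nonzero rows, so rank(B) = 4.

4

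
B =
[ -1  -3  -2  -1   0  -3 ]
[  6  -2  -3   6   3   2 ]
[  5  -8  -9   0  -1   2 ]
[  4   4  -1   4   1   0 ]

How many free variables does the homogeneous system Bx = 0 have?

2

Row reduce to echelon form.
R2 ← R2 + (6)·R1: [0, -20, -15, 0, 3, -16]
R3 ← R3 + (5)·R1: [0, -23, -19, -5, -1, -13]
R4 ← R4 + (4)·R1: [0, -8, -9, 0, 1, -12]
R3 ← R3 − (23/20)·R2: [0, 0, -7/4, -5, -89/20, 27/5]
R4 ← R4 − (2/5)·R2: [0, 0, -3, 0, -1/5, -28/5]
R4 ← R4 − (12/7)·R3: [0, 0, 0, 60/7, 52/7, -104/7]
4 nonzero rows, so rank(B) = 4.
B has 6 columns; by rank–nullity, nullity = 6 − 4 = 2.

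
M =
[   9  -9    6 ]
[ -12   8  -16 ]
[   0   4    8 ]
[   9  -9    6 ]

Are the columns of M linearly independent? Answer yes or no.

Row reduce M to echelon form.
R2 ← R2 + (4/3)·R1: [0, -4, -8]
R4 ← R4 − R1: [0, 0, 0]
R3 ← R3 + R2: [0, 0, 0]
2 pivots among 3 columns.
Only 2 < 3 pivot columns, so the columns are linearly dependent.

no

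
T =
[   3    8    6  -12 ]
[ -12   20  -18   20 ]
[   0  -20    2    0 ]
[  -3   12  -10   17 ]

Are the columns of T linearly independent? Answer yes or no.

no

Row reduce T to echelon form.
R2 ← R2 + (4)·R1: [0, 52, 6, -28]
R4 ← R4 + R1: [0, 20, -4, 5]
R3 ← R3 + (5/13)·R2: [0, 0, 56/13, -140/13]
R4 ← R4 − (5/13)·R2: [0, 0, -82/13, 205/13]
R4 ← R4 + (41/28)·R3: [0, 0, 0, 0]
3 pivots among 4 columns.
Only 3 < 4 pivot columns, so the columns are linearly dependent.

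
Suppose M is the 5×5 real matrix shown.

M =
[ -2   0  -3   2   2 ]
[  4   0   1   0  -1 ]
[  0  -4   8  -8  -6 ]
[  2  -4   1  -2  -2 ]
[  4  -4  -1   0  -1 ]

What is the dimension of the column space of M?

3

Row reduce to echelon form.
R2 ← R2 + (2)·R1: [0, 0, -5, 4, 3]
R4 ← R4 + R1: [0, -4, -2, 0, 0]
R5 ← R5 + (2)·R1: [0, -4, -7, 4, 3]
Swap R2 ↔ R3
R4 ← R4 − R2: [0, 0, -10, 8, 6]
R5 ← R5 − R2: [0, 0, -15, 12, 9]
R4 ← R4 − (2)·R3: [0, 0, 0, 0, 0]
R5 ← R5 − (3)·R3: [0, 0, 0, 0, 0]
Echelon form has 3 nonzero rows, so rank(M) = 3.
The column space has dimension equal to the rank: 3.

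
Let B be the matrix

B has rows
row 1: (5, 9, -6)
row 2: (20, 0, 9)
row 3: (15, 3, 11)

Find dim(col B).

Row reduce to echelon form.
R2 ← R2 − (4)·R1: [0, -36, 33]
R3 ← R3 − (3)·R1: [0, -24, 29]
R3 ← R3 − (2/3)·R2: [0, 0, 7]
Echelon form has 3 nonzero rows, so rank(B) = 3.
The column space has dimension equal to the rank: 3.

3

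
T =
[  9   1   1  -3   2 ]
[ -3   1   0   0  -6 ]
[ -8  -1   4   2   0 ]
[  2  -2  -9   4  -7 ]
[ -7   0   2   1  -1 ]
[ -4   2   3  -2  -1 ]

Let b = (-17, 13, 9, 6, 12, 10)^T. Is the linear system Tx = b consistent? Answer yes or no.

yes

Row reduce the augmented matrix [T | b].
R2 ← R2 + (1/3)·R1: [0, 4/3, 1/3, -1, -16/3, 22/3]
R3 ← R3 + (8/9)·R1: [0, -1/9, 44/9, -2/3, 16/9, -55/9]
R4 ← R4 − (2/9)·R1: [0, -20/9, -83/9, 14/3, -67/9, 88/9]
R5 ← R5 + (7/9)·R1: [0, 7/9, 25/9, -4/3, 5/9, -11/9]
R6 ← R6 + (4/9)·R1: [0, 22/9, 31/9, -10/3, -1/9, 22/9]
R3 ← R3 + (1/12)·R2: [0, 0, 59/12, -3/4, 4/3, -11/2]
R4 ← R4 + (5/3)·R2: [0, 0, -26/3, 3, -49/3, 22]
R5 ← R5 − (7/12)·R2: [0, 0, 31/12, -3/4, 11/3, -11/2]
R6 ← R6 − (11/6)·R2: [0, 0, 17/6, -3/2, 29/3, -11]
R4 ← R4 + (104/59)·R3: [0, 0, 0, 99/59, -825/59, 726/59]
R5 ← R5 − (31/59)·R3: [0, 0, 0, -21/59, 175/59, -154/59]
R6 ← R6 − (34/59)·R3: [0, 0, 0, -63/59, 525/59, -462/59]
R5 ← R5 + (7/33)·R4: [0, 0, 0, 0, 0, 0]
R6 ← R6 + (7/11)·R4: [0, 0, 0, 0, 0, 0]
The echelon form has 4 nonzero rows, and every pivot lies in the first 5 columns, so rank(T) = rank([T|b]) = 4.
The system is consistent.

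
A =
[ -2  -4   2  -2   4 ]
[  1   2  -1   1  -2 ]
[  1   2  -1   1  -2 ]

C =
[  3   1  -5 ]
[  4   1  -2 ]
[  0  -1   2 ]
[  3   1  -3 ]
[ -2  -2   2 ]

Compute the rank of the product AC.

1

First compute AC:
[[-36, -18,  36],
 [ 18,   9, -18],
 [ 18,   9, -18]]
Now row reduce the product.
R2 ← R2 + (1/2)·R1: [0, 0, 0]
R3 ← R3 + (1/2)·R1: [0, 0, 0]
1 nonzero row, so rank(AC) = 1.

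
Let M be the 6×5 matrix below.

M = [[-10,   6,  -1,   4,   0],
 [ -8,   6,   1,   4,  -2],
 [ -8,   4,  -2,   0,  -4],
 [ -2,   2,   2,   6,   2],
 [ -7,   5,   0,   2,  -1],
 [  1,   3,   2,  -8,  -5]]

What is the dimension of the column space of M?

4

Row reduce to echelon form.
R2 ← R2 − (4/5)·R1: [0, 6/5, 9/5, 4/5, -2]
R3 ← R3 − (4/5)·R1: [0, -4/5, -6/5, -16/5, -4]
R4 ← R4 − (1/5)·R1: [0, 4/5, 11/5, 26/5, 2]
R5 ← R5 − (7/10)·R1: [0, 4/5, 7/10, -4/5, -1]
R6 ← R6 + (1/10)·R1: [0, 18/5, 19/10, -38/5, -5]
R3 ← R3 + (2/3)·R2: [0, 0, 0, -8/3, -16/3]
R4 ← R4 − (2/3)·R2: [0, 0, 1, 14/3, 10/3]
R5 ← R5 − (2/3)·R2: [0, 0, -1/2, -4/3, 1/3]
R6 ← R6 − (3)·R2: [0, 0, -7/2, -10, 1]
Swap R3 ↔ R4
R5 ← R5 + (1/2)·R3: [0, 0, 0, 1, 2]
R6 ← R6 + (7/2)·R3: [0, 0, 0, 19/3, 38/3]
R5 ← R5 + (3/8)·R4: [0, 0, 0, 0, 0]
R6 ← R6 + (19/8)·R4: [0, 0, 0, 0, 0]
Echelon form has 4 nonzero rows, so rank(M) = 4.
The column space has dimension equal to the rank: 4.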